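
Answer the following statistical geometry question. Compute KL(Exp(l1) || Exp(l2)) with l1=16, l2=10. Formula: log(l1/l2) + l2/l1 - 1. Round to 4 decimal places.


KL divergence for exponential family:
KL = log(l1/l2) + l2/l1 - 1.
log(16/10) = 0.470004.
10/16 = 0.625.
KL = 0.470004 + 0.625 - 1 = 0.0950

0.0950


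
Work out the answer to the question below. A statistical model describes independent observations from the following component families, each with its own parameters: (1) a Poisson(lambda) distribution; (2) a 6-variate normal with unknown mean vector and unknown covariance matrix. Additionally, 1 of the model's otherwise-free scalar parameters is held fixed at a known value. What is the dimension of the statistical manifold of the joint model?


The dimension of a statistical manifold equals the number of free
(independent) real parameters of the model. For a product of independent
blocks the parameter counts add.
- Poisson (lambda): 1.
- 6-variate normal: 6 (mean) + 6*7/2 = 21 (symmetric covariance) = 27.
Total = 1 + 27 = 28.
1 parameter(s) fixed at known values: 28 - 1 = 27.
Dimension = 27

27


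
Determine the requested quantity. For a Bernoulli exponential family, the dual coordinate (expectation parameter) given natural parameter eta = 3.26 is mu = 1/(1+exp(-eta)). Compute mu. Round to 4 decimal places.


Dual coordinate (expectation parameter) for Bernoulli:
mu = 1/(1+exp(-eta)).
eta = 3.26.
exp(-eta) = exp(-3.26) = 0.038388.
mu = 1/(1+0.038388) = 0.9630

0.9630


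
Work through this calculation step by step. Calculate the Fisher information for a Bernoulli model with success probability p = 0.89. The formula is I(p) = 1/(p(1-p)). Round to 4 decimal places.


For Bernoulli(p), Fisher information is I(p) = 1/(p*(1-p)).
p = 0.89, 1-p = 0.11.
p*(1-p) = 0.0979.
I(p) = 1/0.0979 = 10.2145

10.2145


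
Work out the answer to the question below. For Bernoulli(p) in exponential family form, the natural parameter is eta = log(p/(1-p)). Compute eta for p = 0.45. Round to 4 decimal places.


Natural parameter for Bernoulli: eta = log(p/(1-p)).
p = 0.45, 1-p = 0.55.
p/(1-p) = 0.818182.
eta = log(0.818182) = -0.2007

-0.2007


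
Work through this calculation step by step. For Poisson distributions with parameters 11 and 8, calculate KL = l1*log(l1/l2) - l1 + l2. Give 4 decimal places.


KL divergence for Poisson:
KL = l1*log(l1/l2) - l1 + l2.
l1 = 11, l2 = 8.
log(11/8) = 0.318454.
l1*log(l1/l2) = 11 * 0.318454 = 3.502991.
KL = 3.502991 - 11 + 8 = 0.5030

0.5030


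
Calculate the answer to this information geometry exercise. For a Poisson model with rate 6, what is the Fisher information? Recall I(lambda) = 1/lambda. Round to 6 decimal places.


Fisher information for Poisson: I(lambda) = 1/lambda.
lambda = 6.
I(lambda) = 1/6 = 0.166667

0.166667


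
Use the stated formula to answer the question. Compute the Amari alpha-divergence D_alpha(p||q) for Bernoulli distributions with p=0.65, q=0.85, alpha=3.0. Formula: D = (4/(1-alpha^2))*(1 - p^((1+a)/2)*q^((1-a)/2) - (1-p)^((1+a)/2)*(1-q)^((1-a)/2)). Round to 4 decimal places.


Amari alpha-divergence:
D = (4/(1-alpha^2))*(1 - p^((1+a)/2)*q^((1-a)/2) - (1-p)^((1+a)/2)*(1-q)^((1-a)/2)).
alpha = 3.0, p = 0.65, q = 0.85.
e1 = (1+alpha)/2 = 2.0, e2 = (1-alpha)/2 = -1.0.
t1 = p^e1 * q^e2 = 0.65^2.0 * 0.85^-1.0 = 0.497059.
t2 = (1-p)^e1 * (1-q)^e2 = 0.35^2.0 * 0.15^-1.0 = 0.816667.
4/(1-alpha^2) = -0.5.
D = -0.5*(1 - 0.497059 - 0.816667) = 0.1569

0.1569


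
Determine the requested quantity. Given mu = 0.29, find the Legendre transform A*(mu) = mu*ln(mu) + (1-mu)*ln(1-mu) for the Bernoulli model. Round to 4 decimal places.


Legendre transform for Bernoulli:
A*(mu) = mu*log(mu) + (1-mu)*log(1-mu).
mu = 0.29, 1-mu = 0.71.
mu*log(mu) = 0.29*log(0.29) = -0.358984.
(1-mu)*log(1-mu) = 0.71*log(0.71) = -0.243168.
A* = -0.358984 + -0.243168 = -0.6022

-0.6022


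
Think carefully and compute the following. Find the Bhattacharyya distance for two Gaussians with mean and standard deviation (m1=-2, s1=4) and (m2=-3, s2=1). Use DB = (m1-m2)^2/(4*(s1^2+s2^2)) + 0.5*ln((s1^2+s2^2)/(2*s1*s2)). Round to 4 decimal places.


Bhattacharyya distance between two Gaussians:
DB = (m1-m2)^2/(4*(s1^2+s2^2)) + (1/2)*ln((s1^2+s2^2)/(2*s1*s2)).
(m1-m2)^2 = (1)^2 = 1.
s1^2+s2^2 = 16 + 1 = 17.
term1 = 1/68 = 0.014706.
term2 = 0.5*ln(17/8.0) = 0.376886.
DB = 0.014706 + 0.376886 = 0.3916

0.3916


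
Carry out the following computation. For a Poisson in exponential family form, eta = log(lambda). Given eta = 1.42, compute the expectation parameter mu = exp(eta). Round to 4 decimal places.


Expectation parameter for Poisson exponential family:
mu = exp(eta).
eta = 1.42.
mu = exp(1.42) = 4.1371

4.1371


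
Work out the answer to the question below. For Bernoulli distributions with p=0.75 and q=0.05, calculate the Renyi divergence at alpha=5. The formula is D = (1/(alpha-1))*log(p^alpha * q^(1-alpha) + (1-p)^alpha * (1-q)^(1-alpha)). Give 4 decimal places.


Renyi divergence of order alpha between Bernoulli distributions:
D = (1/(alpha-1))*log(p^alpha * q^(1-alpha) + (1-p)^alpha * (1-q)^(1-alpha)).
alpha = 5, p = 0.75, q = 0.05.
p^alpha * q^(1-alpha) = 0.75^5 * 0.05^-4 = 37968.75.
(1-p)^alpha * (1-q)^(1-alpha) = 0.25^5 * 0.95^-4 = 0.001199.
sum = 37968.75 + 0.001199 = 37968.751199.
D = (1/4)*log(37968.751199) = 2.6361

2.6361


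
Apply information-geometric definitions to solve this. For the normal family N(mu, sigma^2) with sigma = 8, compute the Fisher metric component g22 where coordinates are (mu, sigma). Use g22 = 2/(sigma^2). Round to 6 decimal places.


For the 2-parameter normal family, the Fisher metric has:
  g11 = 1/sigma^2, g22 = 2/sigma^2.
sigma = 8, sigma^2 = 64.
g22 = 0.031250

0.031250


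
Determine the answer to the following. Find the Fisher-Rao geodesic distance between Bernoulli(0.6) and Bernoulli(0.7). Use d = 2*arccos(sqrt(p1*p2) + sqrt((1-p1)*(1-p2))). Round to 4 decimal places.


Geodesic distance on Bernoulli manifold:
d(p1,p2) = 2*arccos(sqrt(p1*p2) + sqrt((1-p1)*(1-p2))).
sqrt(p1*p2) = sqrt(0.6*0.7) = 0.648074.
sqrt((1-p1)*(1-p2)) = sqrt(0.4*0.3) = 0.34641.
arg = 0.648074 + 0.34641 = 0.994484.
d = 2*arccos(0.994484) = 0.2102

0.2102


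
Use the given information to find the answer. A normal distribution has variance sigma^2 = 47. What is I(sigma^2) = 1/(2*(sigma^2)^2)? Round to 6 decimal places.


Fisher information for variance: I(sigma^2) = 1/(2*sigma^4).
sigma^2 = 47, so sigma^4 = 2209.
I = 1/(2*2209) = 1/4418 = 0.000226

0.000226


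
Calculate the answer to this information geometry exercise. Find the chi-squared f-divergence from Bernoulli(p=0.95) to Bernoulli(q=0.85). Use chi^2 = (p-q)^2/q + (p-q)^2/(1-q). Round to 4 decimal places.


Chi-squared divergence between Bernoulli distributions:
chi^2 = (p-q)^2/q + (p-q)^2/(1-q).
p = 0.95, q = 0.85, p-q = 0.1.
(p-q)^2 = 0.01.
term1 = 0.01/0.85 = 0.011765.
term2 = 0.01/0.15 = 0.066667.
chi^2 = 0.011765 + 0.066667 = 0.0784

0.0784


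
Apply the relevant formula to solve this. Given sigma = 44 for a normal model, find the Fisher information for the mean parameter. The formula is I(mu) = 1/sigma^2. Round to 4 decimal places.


The Fisher information for the mean of a normal distribution is I(mu) = 1/sigma^2.
sigma = 44, so sigma^2 = 1936.
I(mu) = 1/1936 = 0.0005

0.0005


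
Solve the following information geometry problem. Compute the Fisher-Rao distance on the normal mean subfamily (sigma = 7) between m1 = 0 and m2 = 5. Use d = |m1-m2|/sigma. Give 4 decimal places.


On the fixed-variance normal subfamily, geodesic distance = |m1-m2|/sigma.
|0 - 5| = 5.
sigma = 7.
d = 5/7 = 0.7143

0.7143


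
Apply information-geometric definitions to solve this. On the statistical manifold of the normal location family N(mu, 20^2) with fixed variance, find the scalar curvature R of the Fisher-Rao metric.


This family has a single free parameter, so its statistical manifold
is 1-dimensional. The Riemann curvature tensor of any 1-dimensional
Riemannian manifold vanishes identically, so R = 0.

0


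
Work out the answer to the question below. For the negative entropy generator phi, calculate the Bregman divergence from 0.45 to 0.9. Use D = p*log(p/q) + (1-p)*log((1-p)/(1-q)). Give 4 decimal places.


Bregman divergence with negative entropy generator:
D = p*log(p/q) + (1-p)*log((1-p)/(1-q)).
p = 0.45, q = 0.9.
p*log(p/q) = 0.45*log(0.45/0.9) = -0.311916.
(1-p)*log((1-p)/(1-q)) = 0.55*log(0.55/0.1) = 0.937611.
D = -0.311916 + 0.937611 = 0.6257

0.6257


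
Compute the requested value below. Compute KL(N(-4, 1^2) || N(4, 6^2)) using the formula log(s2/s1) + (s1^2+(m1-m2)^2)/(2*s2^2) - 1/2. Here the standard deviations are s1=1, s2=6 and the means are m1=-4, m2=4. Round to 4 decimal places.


KL divergence between normal distributions:
KL = log(s2/s1) + (s1^2 + (m1-m2)^2)/(2*s2^2) - 1/2.
log(6/1) = 1.791759.
(1^2 + (-4-4)^2)/(2*6^2) = (1 + 64)/72 = 0.902778.
KL = 1.791759 + 0.902778 - 0.5 = 2.1945

2.1945


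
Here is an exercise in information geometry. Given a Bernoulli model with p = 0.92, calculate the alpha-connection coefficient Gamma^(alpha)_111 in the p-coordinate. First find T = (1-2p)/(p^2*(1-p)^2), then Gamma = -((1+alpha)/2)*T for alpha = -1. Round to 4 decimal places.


Skewness (Amari-Chentsov) tensor: T = (1-2p)/(p^2*(1-p)^2).
p = 0.92, 1-2p = -0.84, p^2 = 0.8464, (1-p)^2 = 0.0064.
T = -0.84/(0.8464 * 0.0064) = -155.068526.
In the p-coordinate, Gamma^(alpha) = Gamma^(0) - (alpha/2)*T with Gamma^(0) = (1/2)*g'(p) = -T/2,
so Gamma^(alpha) = -((1+alpha)/2)*T.
alpha = -1, -(1+alpha)/2 = 0.0.
Gamma = 0.0 * -155.068526 = 0.0000

0.0000


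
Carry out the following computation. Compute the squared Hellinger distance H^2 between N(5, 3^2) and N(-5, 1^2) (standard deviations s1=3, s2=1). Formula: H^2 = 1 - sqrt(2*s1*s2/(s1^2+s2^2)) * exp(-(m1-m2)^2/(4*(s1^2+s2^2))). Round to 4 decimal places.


Squared Hellinger distance for Gaussians:
H^2 = 1 - sqrt(2*s1*s2/(s1^2+s2^2)) * exp(-(m1-m2)^2/(4*(s1^2+s2^2))).
s1^2 = 9, s2^2 = 1, s1^2+s2^2 = 10.
sqrt(2*3*1/(10)) = 0.774597.
(m1-m2)^2 = (10)^2 = 100.
exp(-100/(4*10)) = exp(-2.5) = 0.082085.
H^2 = 1 - 0.774597*0.082085 = 0.9364

0.9364


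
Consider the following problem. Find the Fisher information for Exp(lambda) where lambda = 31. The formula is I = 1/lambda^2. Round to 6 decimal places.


Fisher information for exponential: I(lambda) = 1/lambda^2.
lambda = 31, lambda^2 = 961.
I = 1/961 = 0.001041

0.001041


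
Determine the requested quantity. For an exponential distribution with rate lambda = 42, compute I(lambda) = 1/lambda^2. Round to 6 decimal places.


Fisher information for exponential: I(lambda) = 1/lambda^2.
lambda = 42, lambda^2 = 1764.
I = 1/1764 = 0.000567

0.000567


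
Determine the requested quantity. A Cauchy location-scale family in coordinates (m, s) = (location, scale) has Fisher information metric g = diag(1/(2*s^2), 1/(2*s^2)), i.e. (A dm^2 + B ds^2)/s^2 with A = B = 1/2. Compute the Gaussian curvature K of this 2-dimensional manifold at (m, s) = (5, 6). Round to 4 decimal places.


The metric has the form g = (A dm^2 + B ds^2)/s^2 with A = 1/2, B = 1/2.
Substitute u = sqrt(A/B)*m: g = B*(du^2 + ds^2)/s^2, i.e. B times the
Poincare upper half-plane metric, which has constant Gaussian curvature -1.
Scaling a 2D metric by a constant c divides the Gaussian curvature by c,
so K = -1/B = -1/(1/2) = -2.0000 everywhere (the point (m, s) = (5, 6) is irrelevant:
the curvature is constant).
The requested Gaussian curvature is K = -2.0000.

-2.0000


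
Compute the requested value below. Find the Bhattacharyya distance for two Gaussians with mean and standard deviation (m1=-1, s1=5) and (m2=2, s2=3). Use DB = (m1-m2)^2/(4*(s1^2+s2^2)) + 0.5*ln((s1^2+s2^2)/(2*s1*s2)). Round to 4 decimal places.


Bhattacharyya distance between two Gaussians:
DB = (m1-m2)^2/(4*(s1^2+s2^2)) + (1/2)*ln((s1^2+s2^2)/(2*s1*s2)).
(m1-m2)^2 = (-3)^2 = 9.
s1^2+s2^2 = 25 + 9 = 34.
term1 = 9/136 = 0.066176.
term2 = 0.5*ln(34/30.0) = 0.062582.
DB = 0.066176 + 0.062582 = 0.1288

0.1288


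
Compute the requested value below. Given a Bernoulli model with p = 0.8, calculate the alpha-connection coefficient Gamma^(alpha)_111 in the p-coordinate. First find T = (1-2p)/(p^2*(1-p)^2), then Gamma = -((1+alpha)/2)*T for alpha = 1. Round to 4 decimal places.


Skewness (Amari-Chentsov) tensor: T = (1-2p)/(p^2*(1-p)^2).
p = 0.8, 1-2p = -0.6, p^2 = 0.64, (1-p)^2 = 0.04.
T = -0.6/(0.64 * 0.04) = -23.4375.
In the p-coordinate, Gamma^(alpha) = Gamma^(0) - (alpha/2)*T with Gamma^(0) = (1/2)*g'(p) = -T/2,
so Gamma^(alpha) = -((1+alpha)/2)*T.
alpha = 1, -(1+alpha)/2 = -1.0.
Gamma = -1.0 * -23.4375 = 23.4375

23.4375


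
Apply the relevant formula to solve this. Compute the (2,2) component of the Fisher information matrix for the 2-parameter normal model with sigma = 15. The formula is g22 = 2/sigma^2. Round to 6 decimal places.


For the 2-parameter normal family, the Fisher metric has:
  g11 = 1/sigma^2, g22 = 2/sigma^2.
sigma = 15, sigma^2 = 225.
g22 = 0.008889

0.008889


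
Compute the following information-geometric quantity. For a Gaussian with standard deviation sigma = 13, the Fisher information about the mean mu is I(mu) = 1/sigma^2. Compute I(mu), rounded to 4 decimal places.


The Fisher information for the mean of a normal distribution is I(mu) = 1/sigma^2.
sigma = 13, so sigma^2 = 169.
I(mu) = 1/169 = 0.0059

0.0059


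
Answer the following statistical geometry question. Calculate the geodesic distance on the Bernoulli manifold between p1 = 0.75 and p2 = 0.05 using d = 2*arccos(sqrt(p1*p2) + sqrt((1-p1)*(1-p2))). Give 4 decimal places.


Geodesic distance on Bernoulli manifold:
d(p1,p2) = 2*arccos(sqrt(p1*p2) + sqrt((1-p1)*(1-p2))).
sqrt(p1*p2) = sqrt(0.75*0.05) = 0.193649.
sqrt((1-p1)*(1-p2)) = sqrt(0.25*0.95) = 0.48734.
arg = 0.193649 + 0.48734 = 0.680989.
d = 2*arccos(0.680989) = 1.6434

1.6434


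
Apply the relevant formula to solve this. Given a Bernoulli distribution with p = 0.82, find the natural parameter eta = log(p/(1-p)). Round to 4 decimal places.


Natural parameter for Bernoulli: eta = log(p/(1-p)).
p = 0.82, 1-p = 0.18.
p/(1-p) = 4.555556.
eta = log(4.555556) = 1.5163

1.5163


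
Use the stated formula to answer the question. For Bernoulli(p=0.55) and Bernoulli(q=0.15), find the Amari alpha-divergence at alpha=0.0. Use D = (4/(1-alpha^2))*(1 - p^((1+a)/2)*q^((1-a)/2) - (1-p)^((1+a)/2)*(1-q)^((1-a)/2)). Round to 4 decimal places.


Amari alpha-divergence:
D = (4/(1-alpha^2))*(1 - p^((1+a)/2)*q^((1-a)/2) - (1-p)^((1+a)/2)*(1-q)^((1-a)/2)).
alpha = 0.0, p = 0.55, q = 0.15.
e1 = (1+alpha)/2 = 0.5, e2 = (1-alpha)/2 = 0.5.
t1 = p^e1 * q^e2 = 0.55^0.5 * 0.15^0.5 = 0.287228.
t2 = (1-p)^e1 * (1-q)^e2 = 0.45^0.5 * 0.85^0.5 = 0.618466.
4/(1-alpha^2) = 4.0.
D = 4.0*(1 - 0.287228 - 0.618466) = 0.3772

0.3772


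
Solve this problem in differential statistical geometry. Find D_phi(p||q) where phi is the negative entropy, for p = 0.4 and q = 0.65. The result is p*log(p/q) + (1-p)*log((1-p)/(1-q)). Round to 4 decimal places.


Bregman divergence with negative entropy generator:
D = p*log(p/q) + (1-p)*log((1-p)/(1-q)).
p = 0.4, q = 0.65.
p*log(p/q) = 0.4*log(0.4/0.65) = -0.194203.
(1-p)*log((1-p)/(1-q)) = 0.6*log(0.6/0.35) = 0.323398.
D = -0.194203 + 0.323398 = 0.1292

0.1292


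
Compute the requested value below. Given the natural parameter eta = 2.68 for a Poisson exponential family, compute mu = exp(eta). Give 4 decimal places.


Expectation parameter for Poisson exponential family:
mu = exp(eta).
eta = 2.68.
mu = exp(2.68) = 14.5851

14.5851


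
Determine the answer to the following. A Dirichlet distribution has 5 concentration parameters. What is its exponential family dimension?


Exponential family dimension calculation:
Dirichlet with 5 components has 5 natural parameters.

5


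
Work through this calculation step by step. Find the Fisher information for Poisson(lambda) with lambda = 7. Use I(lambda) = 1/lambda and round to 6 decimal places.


Fisher information for Poisson: I(lambda) = 1/lambda.
lambda = 7.
I(lambda) = 1/7 = 0.142857

0.142857


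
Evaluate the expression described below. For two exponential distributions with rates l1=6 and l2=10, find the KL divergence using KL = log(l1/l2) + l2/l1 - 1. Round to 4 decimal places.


KL divergence for exponential family:
KL = log(l1/l2) + l2/l1 - 1.
log(6/10) = -0.510826.
10/6 = 1.666667.
KL = -0.510826 + 1.666667 - 1 = 0.1558

0.1558


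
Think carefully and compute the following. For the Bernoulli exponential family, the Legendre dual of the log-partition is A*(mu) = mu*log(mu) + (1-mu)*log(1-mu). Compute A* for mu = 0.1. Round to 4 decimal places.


Legendre transform for Bernoulli:
A*(mu) = mu*log(mu) + (1-mu)*log(1-mu).
mu = 0.1, 1-mu = 0.9.
mu*log(mu) = 0.1*log(0.1) = -0.230259.
(1-mu)*log(1-mu) = 0.9*log(0.9) = -0.094824.
A* = -0.230259 + -0.094824 = -0.3251

-0.3251


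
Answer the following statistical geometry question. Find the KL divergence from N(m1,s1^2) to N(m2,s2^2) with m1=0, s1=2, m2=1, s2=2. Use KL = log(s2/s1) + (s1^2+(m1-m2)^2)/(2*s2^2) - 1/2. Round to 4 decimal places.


KL divergence between normal distributions:
KL = log(s2/s1) + (s1^2 + (m1-m2)^2)/(2*s2^2) - 1/2.
log(2/2) = 0.0.
(2^2 + (0-1)^2)/(2*2^2) = (4 + 1)/8 = 0.625.
KL = 0.0 + 0.625 - 0.5 = 0.1250

0.1250


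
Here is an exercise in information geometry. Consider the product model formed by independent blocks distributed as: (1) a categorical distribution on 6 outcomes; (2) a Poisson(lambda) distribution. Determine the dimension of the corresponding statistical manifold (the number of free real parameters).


The dimension of a statistical manifold equals the number of free
(independent) real parameters of the model. For a product of independent
blocks the parameter counts add.
- categorical on 6 outcomes (probabilities sum to 1): 6-1 = 5.
- Poisson (lambda): 1.
Total = 5 + 1 = 6.
Dimension = 6

6


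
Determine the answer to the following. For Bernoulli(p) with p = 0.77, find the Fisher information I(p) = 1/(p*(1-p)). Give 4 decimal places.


For Bernoulli(p), Fisher information is I(p) = 1/(p*(1-p)).
p = 0.77, 1-p = 0.23.
p*(1-p) = 0.1771.
I(p) = 1/0.1771 = 5.6465

5.6465


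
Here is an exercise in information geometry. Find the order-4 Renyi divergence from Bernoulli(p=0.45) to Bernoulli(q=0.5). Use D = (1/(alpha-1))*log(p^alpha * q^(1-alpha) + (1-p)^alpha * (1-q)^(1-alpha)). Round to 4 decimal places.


Renyi divergence of order alpha between Bernoulli distributions:
D = (1/(alpha-1))*log(p^alpha * q^(1-alpha) + (1-p)^alpha * (1-q)^(1-alpha)).
alpha = 4, p = 0.45, q = 0.5.
p^alpha * q^(1-alpha) = 0.45^4 * 0.5^-3 = 0.32805.
(1-p)^alpha * (1-q)^(1-alpha) = 0.55^4 * 0.5^-3 = 0.73205.
sum = 0.32805 + 0.73205 = 1.0601.
D = (1/3)*log(1.0601) = 0.0195

0.0195


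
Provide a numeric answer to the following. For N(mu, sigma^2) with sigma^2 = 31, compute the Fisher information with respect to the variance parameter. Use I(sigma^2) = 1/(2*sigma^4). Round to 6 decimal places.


Fisher information for variance: I(sigma^2) = 1/(2*sigma^4).
sigma^2 = 31, so sigma^4 = 961.
I = 1/(2*961) = 1/1922 = 0.000520

0.000520


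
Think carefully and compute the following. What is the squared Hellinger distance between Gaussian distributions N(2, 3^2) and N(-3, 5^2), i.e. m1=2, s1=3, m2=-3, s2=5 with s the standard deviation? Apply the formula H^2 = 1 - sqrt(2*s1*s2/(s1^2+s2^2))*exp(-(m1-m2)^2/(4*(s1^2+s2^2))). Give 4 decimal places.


Squared Hellinger distance for Gaussians:
H^2 = 1 - sqrt(2*s1*s2/(s1^2+s2^2)) * exp(-(m1-m2)^2/(4*(s1^2+s2^2))).
s1^2 = 9, s2^2 = 25, s1^2+s2^2 = 34.
sqrt(2*3*5/(34)) = 0.939336.
(m1-m2)^2 = (5)^2 = 25.
exp(-25/(4*34)) = exp(-0.183824) = 0.832083.
H^2 = 1 - 0.939336*0.832083 = 0.2184

0.2184


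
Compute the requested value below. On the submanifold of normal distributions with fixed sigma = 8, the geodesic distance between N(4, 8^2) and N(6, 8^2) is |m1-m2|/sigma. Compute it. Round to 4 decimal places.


On the fixed-variance normal subfamily, geodesic distance = |m1-m2|/sigma.
|4 - 6| = 2.
sigma = 8.
d = 2/8 = 0.2500

0.2500


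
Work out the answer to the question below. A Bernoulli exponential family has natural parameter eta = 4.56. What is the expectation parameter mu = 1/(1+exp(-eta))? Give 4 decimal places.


Dual coordinate (expectation parameter) for Bernoulli:
mu = 1/(1+exp(-eta)).
eta = 4.56.
exp(-eta) = exp(-4.56) = 0.010462.
mu = 1/(1+0.010462) = 0.9896

0.9896


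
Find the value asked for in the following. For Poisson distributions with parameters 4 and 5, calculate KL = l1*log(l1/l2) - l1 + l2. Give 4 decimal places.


KL divergence for Poisson:
KL = l1*log(l1/l2) - l1 + l2.
l1 = 4, l2 = 5.
log(4/5) = -0.223144.
l1*log(l1/l2) = 4 * -0.223144 = -0.892574.
KL = -0.892574 - 4 + 5 = 0.1074

0.1074


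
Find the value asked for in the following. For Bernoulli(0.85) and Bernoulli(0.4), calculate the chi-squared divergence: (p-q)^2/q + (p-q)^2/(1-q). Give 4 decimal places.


Chi-squared divergence between Bernoulli distributions:
chi^2 = (p-q)^2/q + (p-q)^2/(1-q).
p = 0.85, q = 0.4, p-q = 0.45.
(p-q)^2 = 0.2025.
term1 = 0.2025/0.4 = 0.50625.
term2 = 0.2025/0.6 = 0.3375.
chi^2 = 0.50625 + 0.3375 = 0.8437

0.8437


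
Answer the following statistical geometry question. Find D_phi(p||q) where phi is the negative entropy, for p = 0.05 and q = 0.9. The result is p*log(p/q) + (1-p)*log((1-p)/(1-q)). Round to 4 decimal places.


Bregman divergence with negative entropy generator:
D = p*log(p/q) + (1-p)*log((1-p)/(1-q)).
p = 0.05, q = 0.9.
p*log(p/q) = 0.05*log(0.05/0.9) = -0.144519.
(1-p)*log((1-p)/(1-q)) = 0.95*log(0.95/0.1) = 2.138727.
D = -0.144519 + 2.138727 = 1.9942

1.9942


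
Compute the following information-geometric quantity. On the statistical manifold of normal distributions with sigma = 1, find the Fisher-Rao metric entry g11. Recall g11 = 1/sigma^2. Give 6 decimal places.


For the 2-parameter normal family, the Fisher metric has:
  g11 = 1/sigma^2, g22 = 2/sigma^2.
sigma = 1, sigma^2 = 1.
g11 = 1.000000

1.000000


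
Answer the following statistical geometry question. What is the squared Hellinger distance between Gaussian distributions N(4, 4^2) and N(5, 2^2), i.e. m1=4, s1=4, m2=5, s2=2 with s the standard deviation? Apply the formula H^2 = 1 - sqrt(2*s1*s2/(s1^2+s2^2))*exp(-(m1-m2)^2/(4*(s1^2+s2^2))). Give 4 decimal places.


Squared Hellinger distance for Gaussians:
H^2 = 1 - sqrt(2*s1*s2/(s1^2+s2^2)) * exp(-(m1-m2)^2/(4*(s1^2+s2^2))).
s1^2 = 16, s2^2 = 4, s1^2+s2^2 = 20.
sqrt(2*4*2/(20)) = 0.894427.
(m1-m2)^2 = (-1)^2 = 1.
exp(-1/(4*20)) = exp(-0.0125) = 0.987578.
H^2 = 1 - 0.894427*0.987578 = 0.1167

0.1167


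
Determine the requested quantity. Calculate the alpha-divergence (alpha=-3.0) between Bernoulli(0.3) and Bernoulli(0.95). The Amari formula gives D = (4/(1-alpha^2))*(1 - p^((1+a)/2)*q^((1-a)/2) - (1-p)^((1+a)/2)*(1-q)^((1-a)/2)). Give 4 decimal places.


Amari alpha-divergence:
D = (4/(1-alpha^2))*(1 - p^((1+a)/2)*q^((1-a)/2) - (1-p)^((1+a)/2)*(1-q)^((1-a)/2)).
alpha = -3.0, p = 0.3, q = 0.95.
e1 = (1+alpha)/2 = -1.0, e2 = (1-alpha)/2 = 2.0.
t1 = p^e1 * q^e2 = 0.3^-1.0 * 0.95^2.0 = 3.008333.
t2 = (1-p)^e1 * (1-q)^e2 = 0.7^-1.0 * 0.05^2.0 = 0.003571.
4/(1-alpha^2) = -0.5.
D = -0.5*(1 - 3.008333 - 0.003571) = 1.0060

1.0060


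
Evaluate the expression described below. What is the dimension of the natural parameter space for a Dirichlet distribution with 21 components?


Exponential family dimension calculation:
Dirichlet with 21 components has 21 natural parameters.

21


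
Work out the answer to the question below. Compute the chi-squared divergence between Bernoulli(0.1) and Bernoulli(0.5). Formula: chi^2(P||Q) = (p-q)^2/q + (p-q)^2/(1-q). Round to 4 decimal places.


Chi-squared divergence between Bernoulli distributions:
chi^2 = (p-q)^2/q + (p-q)^2/(1-q).
p = 0.1, q = 0.5, p-q = -0.4.
(p-q)^2 = 0.16.
term1 = 0.16/0.5 = 0.32.
term2 = 0.16/0.5 = 0.32.
chi^2 = 0.32 + 0.32 = 0.6400

0.6400


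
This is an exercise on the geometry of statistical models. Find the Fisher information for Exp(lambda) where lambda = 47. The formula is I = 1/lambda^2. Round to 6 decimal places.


Fisher information for exponential: I(lambda) = 1/lambda^2.
lambda = 47, lambda^2 = 2209.
I = 1/2209 = 0.000453

0.000453


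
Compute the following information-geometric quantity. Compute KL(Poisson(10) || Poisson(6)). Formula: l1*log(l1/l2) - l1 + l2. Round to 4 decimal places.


KL divergence for Poisson:
KL = l1*log(l1/l2) - l1 + l2.
l1 = 10, l2 = 6.
log(10/6) = 0.510826.
l1*log(l1/l2) = 10 * 0.510826 = 5.108256.
KL = 5.108256 - 10 + 6 = 1.1083

1.1083


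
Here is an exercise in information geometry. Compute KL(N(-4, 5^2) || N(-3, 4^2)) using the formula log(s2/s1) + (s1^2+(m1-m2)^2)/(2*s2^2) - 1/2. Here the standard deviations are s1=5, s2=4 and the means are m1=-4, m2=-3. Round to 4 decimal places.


KL divergence between normal distributions:
KL = log(s2/s1) + (s1^2 + (m1-m2)^2)/(2*s2^2) - 1/2.
log(4/5) = -0.223144.
(5^2 + (-4--3)^2)/(2*4^2) = (25 + 1)/32 = 0.8125.
KL = -0.223144 + 0.8125 - 0.5 = 0.0894

0.0894


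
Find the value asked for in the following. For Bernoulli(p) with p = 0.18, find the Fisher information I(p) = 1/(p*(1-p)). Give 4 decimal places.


For Bernoulli(p), Fisher information is I(p) = 1/(p*(1-p)).
p = 0.18, 1-p = 0.82.
p*(1-p) = 0.1476.
I(p) = 1/0.1476 = 6.7751

6.7751


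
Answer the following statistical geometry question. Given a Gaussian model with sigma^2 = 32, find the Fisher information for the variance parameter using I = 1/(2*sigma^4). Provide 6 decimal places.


Fisher information for variance: I(sigma^2) = 1/(2*sigma^4).
sigma^2 = 32, so sigma^4 = 1024.
I = 1/(2*1024) = 1/2048 = 0.000488

0.000488


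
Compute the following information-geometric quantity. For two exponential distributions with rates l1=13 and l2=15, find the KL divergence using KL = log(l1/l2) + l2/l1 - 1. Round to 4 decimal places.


KL divergence for exponential family:
KL = log(l1/l2) + l2/l1 - 1.
log(13/15) = -0.143101.
15/13 = 1.153846.
KL = -0.143101 + 1.153846 - 1 = 0.0107

0.0107


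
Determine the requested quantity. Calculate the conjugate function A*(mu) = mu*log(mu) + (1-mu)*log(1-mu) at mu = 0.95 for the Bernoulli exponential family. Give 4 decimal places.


Legendre transform for Bernoulli:
A*(mu) = mu*log(mu) + (1-mu)*log(1-mu).
mu = 0.95, 1-mu = 0.05.
mu*log(mu) = 0.95*log(0.95) = -0.048729.
(1-mu)*log(1-mu) = 0.05*log(0.05) = -0.149787.
A* = -0.048729 + -0.149787 = -0.1985

-0.1985


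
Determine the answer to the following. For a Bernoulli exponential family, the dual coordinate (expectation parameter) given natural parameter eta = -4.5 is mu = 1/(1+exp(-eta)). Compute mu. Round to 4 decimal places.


Dual coordinate (expectation parameter) for Bernoulli:
mu = 1/(1+exp(-eta)).
eta = -4.5.
exp(-eta) = exp(4.5) = 90.017131.
mu = 1/(1+90.017131) = 0.0110

0.0110


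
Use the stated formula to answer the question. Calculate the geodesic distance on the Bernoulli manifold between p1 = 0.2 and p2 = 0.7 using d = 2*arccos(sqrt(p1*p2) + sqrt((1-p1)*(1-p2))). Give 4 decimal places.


Geodesic distance on Bernoulli manifold:
d(p1,p2) = 2*arccos(sqrt(p1*p2) + sqrt((1-p1)*(1-p2))).
sqrt(p1*p2) = sqrt(0.2*0.7) = 0.374166.
sqrt((1-p1)*(1-p2)) = sqrt(0.8*0.3) = 0.489898.
arg = 0.374166 + 0.489898 = 0.864064.
d = 2*arccos(0.864064) = 1.0550

1.0550


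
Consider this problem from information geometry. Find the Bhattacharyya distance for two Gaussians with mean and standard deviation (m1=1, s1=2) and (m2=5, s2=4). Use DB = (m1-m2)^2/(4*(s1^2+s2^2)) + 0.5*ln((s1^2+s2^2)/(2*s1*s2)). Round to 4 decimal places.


Bhattacharyya distance between two Gaussians:
DB = (m1-m2)^2/(4*(s1^2+s2^2)) + (1/2)*ln((s1^2+s2^2)/(2*s1*s2)).
(m1-m2)^2 = (-4)^2 = 16.
s1^2+s2^2 = 4 + 16 = 20.
term1 = 16/80 = 0.2.
term2 = 0.5*ln(20/16.0) = 0.111572.
DB = 0.2 + 0.111572 = 0.3116

0.3116


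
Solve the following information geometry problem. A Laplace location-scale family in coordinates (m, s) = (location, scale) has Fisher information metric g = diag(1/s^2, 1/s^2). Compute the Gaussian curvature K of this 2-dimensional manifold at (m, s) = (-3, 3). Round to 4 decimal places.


The metric has the form g = (A dm^2 + B ds^2)/s^2 with A = 1, B = 1.
Substitute u = sqrt(A/B)*m: g = B*(du^2 + ds^2)/s^2, i.e. B times the
Poincare upper half-plane metric, which has constant Gaussian curvature -1.
Scaling a 2D metric by a constant c divides the Gaussian curvature by c,
so K = -1/B = -1/(1) = -1.0000 everywhere (the point (m, s) = (-3, 3) is irrelevant:
the curvature is constant).
The requested Gaussian curvature is K = -1.0000.

-1.0000


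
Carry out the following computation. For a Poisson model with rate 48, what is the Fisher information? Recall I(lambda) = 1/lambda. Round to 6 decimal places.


Fisher information for Poisson: I(lambda) = 1/lambda.
lambda = 48.
I(lambda) = 1/48 = 0.020833

0.020833


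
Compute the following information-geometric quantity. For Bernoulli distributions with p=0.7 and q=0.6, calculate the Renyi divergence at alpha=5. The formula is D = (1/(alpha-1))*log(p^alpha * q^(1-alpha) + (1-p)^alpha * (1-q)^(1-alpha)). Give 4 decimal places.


Renyi divergence of order alpha between Bernoulli distributions:
D = (1/(alpha-1))*log(p^alpha * q^(1-alpha) + (1-p)^alpha * (1-q)^(1-alpha)).
alpha = 5, p = 0.7, q = 0.6.
p^alpha * q^(1-alpha) = 0.7^5 * 0.6^-4 = 1.296836.
(1-p)^alpha * (1-q)^(1-alpha) = 0.3^5 * 0.4^-4 = 0.094922.
sum = 1.296836 + 0.094922 = 1.391758.
D = (1/4)*log(1.391758) = 0.0826

0.0826


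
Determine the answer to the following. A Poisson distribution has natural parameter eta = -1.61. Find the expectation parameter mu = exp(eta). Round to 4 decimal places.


Expectation parameter for Poisson exponential family:
mu = exp(eta).
eta = -1.61.
mu = exp(-1.61) = 0.1999

0.1999


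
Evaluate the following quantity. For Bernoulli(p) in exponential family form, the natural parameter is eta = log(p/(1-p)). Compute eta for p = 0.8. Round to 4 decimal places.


Natural parameter for Bernoulli: eta = log(p/(1-p)).
p = 0.8, 1-p = 0.2.
p/(1-p) = 4.0.
eta = log(4.0) = 1.3863

1.3863


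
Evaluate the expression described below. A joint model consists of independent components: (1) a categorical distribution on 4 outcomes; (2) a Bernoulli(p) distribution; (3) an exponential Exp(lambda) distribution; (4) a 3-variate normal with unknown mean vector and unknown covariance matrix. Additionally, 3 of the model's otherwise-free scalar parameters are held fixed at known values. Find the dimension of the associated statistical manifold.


The dimension of a statistical manifold equals the number of free
(independent) real parameters of the model. For a product of independent
blocks the parameter counts add.
- categorical on 4 outcomes (probabilities sum to 1): 4-1 = 3.
- Bernoulli (p): 1.
- exponential (lambda): 1.
- 3-variate normal: 3 (mean) + 3*4/2 = 6 (symmetric covariance) = 9.
Total = 3 + 1 + 1 + 9 = 14.
3 parameter(s) fixed at known values: 14 - 3 = 11.
Dimension = 11

11


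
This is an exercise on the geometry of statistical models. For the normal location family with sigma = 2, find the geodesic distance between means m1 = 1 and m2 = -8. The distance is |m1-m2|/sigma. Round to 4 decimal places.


On the fixed-variance normal subfamily, geodesic distance = |m1-m2|/sigma.
|1 - -8| = 9.
sigma = 2.
d = 9/2 = 4.5000

4.5000


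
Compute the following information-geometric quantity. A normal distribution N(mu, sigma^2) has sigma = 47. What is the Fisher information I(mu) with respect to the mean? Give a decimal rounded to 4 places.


The Fisher information for the mean of a normal distribution is I(mu) = 1/sigma^2.
sigma = 47, so sigma^2 = 2209.
I(mu) = 1/2209 = 0.0005

0.0005


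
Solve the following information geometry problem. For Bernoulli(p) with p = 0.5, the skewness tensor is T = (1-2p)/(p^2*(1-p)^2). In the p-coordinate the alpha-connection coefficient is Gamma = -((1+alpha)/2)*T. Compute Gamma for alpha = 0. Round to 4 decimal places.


Skewness (Amari-Chentsov) tensor: T = (1-2p)/(p^2*(1-p)^2).
p = 0.5, 1-2p = 0.0, p^2 = 0.25, (1-p)^2 = 0.25.
T = 0.0/(0.25 * 0.25) = 0.0.
In the p-coordinate, Gamma^(alpha) = Gamma^(0) - (alpha/2)*T with Gamma^(0) = (1/2)*g'(p) = -T/2,
so Gamma^(alpha) = -((1+alpha)/2)*T.
alpha = 0, -(1+alpha)/2 = -0.5.
Gamma = -0.5 * 0.0 = 0.0000

0.0000


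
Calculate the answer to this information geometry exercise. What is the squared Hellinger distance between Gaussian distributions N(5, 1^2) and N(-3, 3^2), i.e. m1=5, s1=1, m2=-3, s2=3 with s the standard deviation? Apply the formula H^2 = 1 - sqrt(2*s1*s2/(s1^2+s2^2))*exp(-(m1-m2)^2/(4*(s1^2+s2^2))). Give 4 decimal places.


Squared Hellinger distance for Gaussians:
H^2 = 1 - sqrt(2*s1*s2/(s1^2+s2^2)) * exp(-(m1-m2)^2/(4*(s1^2+s2^2))).
s1^2 = 1, s2^2 = 9, s1^2+s2^2 = 10.
sqrt(2*1*3/(10)) = 0.774597.
(m1-m2)^2 = (8)^2 = 64.
exp(-64/(4*10)) = exp(-1.6) = 0.201897.
H^2 = 1 - 0.774597*0.201897 = 0.8436

0.8436


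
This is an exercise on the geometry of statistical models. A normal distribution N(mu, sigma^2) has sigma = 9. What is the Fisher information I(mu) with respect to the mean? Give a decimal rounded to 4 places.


The Fisher information for the mean of a normal distribution is I(mu) = 1/sigma^2.
sigma = 9, so sigma^2 = 81.
I(mu) = 1/81 = 0.0123

0.0123


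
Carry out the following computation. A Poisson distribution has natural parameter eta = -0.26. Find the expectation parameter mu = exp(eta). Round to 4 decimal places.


Expectation parameter for Poisson exponential family:
mu = exp(eta).
eta = -0.26.
mu = exp(-0.26) = 0.7711

0.7711


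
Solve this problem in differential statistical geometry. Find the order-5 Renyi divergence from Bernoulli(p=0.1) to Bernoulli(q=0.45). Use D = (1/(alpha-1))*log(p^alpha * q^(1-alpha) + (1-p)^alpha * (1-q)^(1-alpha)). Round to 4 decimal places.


Renyi divergence of order alpha between Bernoulli distributions:
D = (1/(alpha-1))*log(p^alpha * q^(1-alpha) + (1-p)^alpha * (1-q)^(1-alpha)).
alpha = 5, p = 0.1, q = 0.45.
p^alpha * q^(1-alpha) = 0.1^5 * 0.45^-4 = 0.000244.
(1-p)^alpha * (1-q)^(1-alpha) = 0.9^5 * 0.55^-4 = 6.453002.
sum = 0.000244 + 6.453002 = 6.453246.
D = (1/4)*log(6.453246) = 0.4661

0.4661


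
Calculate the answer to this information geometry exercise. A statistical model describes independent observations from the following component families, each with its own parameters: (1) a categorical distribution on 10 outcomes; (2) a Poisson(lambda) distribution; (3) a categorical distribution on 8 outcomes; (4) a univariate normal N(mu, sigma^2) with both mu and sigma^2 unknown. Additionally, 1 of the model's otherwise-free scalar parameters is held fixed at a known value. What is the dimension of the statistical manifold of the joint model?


The dimension of a statistical manifold equals the number of free
(independent) real parameters of the model. For a product of independent
blocks the parameter counts add.
- categorical on 10 outcomes (probabilities sum to 1): 10-1 = 9.
- Poisson (lambda): 1.
- categorical on 8 outcomes (probabilities sum to 1): 8-1 = 7.
- normal (mu, sigma^2): 2.
Total = 9 + 1 + 7 + 2 = 19.
1 parameter(s) fixed at known values: 19 - 1 = 18.
Dimension = 18

18


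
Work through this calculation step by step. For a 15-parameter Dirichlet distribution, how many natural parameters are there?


Exponential family dimension calculation:
Dirichlet with 15 components has 15 natural parameters.

15


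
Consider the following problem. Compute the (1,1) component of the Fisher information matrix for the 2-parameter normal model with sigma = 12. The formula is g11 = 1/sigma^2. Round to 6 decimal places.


For the 2-parameter normal family, the Fisher metric has:
  g11 = 1/sigma^2, g22 = 2/sigma^2.
sigma = 12, sigma^2 = 144.
g11 = 0.006944

0.006944


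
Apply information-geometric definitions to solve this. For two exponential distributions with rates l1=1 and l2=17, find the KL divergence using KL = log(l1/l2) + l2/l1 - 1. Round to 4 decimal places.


KL divergence for exponential family:
KL = log(l1/l2) + l2/l1 - 1.
log(1/17) = -2.833213.
17/1 = 17.0.
KL = -2.833213 + 17.0 - 1 = 13.1668

13.1668


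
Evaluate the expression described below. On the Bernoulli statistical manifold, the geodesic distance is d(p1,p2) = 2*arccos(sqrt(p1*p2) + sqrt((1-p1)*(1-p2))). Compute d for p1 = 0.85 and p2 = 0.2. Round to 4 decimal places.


Geodesic distance on Bernoulli manifold:
d(p1,p2) = 2*arccos(sqrt(p1*p2) + sqrt((1-p1)*(1-p2))).
sqrt(p1*p2) = sqrt(0.85*0.2) = 0.412311.
sqrt((1-p1)*(1-p2)) = sqrt(0.15*0.8) = 0.34641.
arg = 0.412311 + 0.34641 = 0.758721.
d = 2*arccos(0.758721) = 1.4189

1.4189


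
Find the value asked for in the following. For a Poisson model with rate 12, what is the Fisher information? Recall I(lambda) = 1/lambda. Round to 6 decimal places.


Fisher information for Poisson: I(lambda) = 1/lambda.
lambda = 12.
I(lambda) = 1/12 = 0.083333

0.083333


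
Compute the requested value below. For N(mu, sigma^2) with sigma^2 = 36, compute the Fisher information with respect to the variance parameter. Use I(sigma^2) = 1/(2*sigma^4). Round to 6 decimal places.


Fisher information for variance: I(sigma^2) = 1/(2*sigma^4).
sigma^2 = 36, so sigma^4 = 1296.
I = 1/(2*1296) = 1/2592 = 0.000386

0.000386


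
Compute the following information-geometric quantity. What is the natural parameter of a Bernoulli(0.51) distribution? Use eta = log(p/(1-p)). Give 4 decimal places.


Natural parameter for Bernoulli: eta = log(p/(1-p)).
p = 0.51, 1-p = 0.49.
p/(1-p) = 1.040816.
eta = log(1.040816) = 0.0400

0.0400


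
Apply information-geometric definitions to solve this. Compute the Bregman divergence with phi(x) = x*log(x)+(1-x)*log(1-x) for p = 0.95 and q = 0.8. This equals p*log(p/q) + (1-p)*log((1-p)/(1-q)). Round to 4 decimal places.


Bregman divergence with negative entropy generator:
D = p*log(p/q) + (1-p)*log((1-p)/(1-q)).
p = 0.95, q = 0.8.
p*log(p/q) = 0.95*log(0.95/0.8) = 0.163258.
(1-p)*log((1-p)/(1-q)) = 0.05*log(0.05/0.2) = -0.069315.
D = 0.163258 + -0.069315 = 0.0939

0.0939


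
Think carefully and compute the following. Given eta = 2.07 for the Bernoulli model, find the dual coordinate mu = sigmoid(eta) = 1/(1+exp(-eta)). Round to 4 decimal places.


Dual coordinate (expectation parameter) for Bernoulli:
mu = 1/(1+exp(-eta)).
eta = 2.07.
exp(-eta) = exp(-2.07) = 0.126186.
mu = 1/(1+0.126186) = 0.8880

0.8880


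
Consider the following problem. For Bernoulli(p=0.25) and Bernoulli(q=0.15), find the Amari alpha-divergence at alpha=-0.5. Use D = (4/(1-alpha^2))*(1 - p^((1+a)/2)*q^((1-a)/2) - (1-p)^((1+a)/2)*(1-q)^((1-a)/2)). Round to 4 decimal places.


Amari alpha-divergence:
D = (4/(1-alpha^2))*(1 - p^((1+a)/2)*q^((1-a)/2) - (1-p)^((1+a)/2)*(1-q)^((1-a)/2)).
alpha = -0.5, p = 0.25, q = 0.15.
e1 = (1+alpha)/2 = 0.25, e2 = (1-alpha)/2 = 0.75.
t1 = p^e1 * q^e2 = 0.25^0.25 * 0.15^0.75 = 0.170433.
t2 = (1-p)^e1 * (1-q)^e2 = 0.75^0.25 * 0.85^0.75 = 0.823815.
4/(1-alpha^2) = 5.333333.
D = 5.333333*(1 - 0.170433 - 0.823815) = 0.0307

0.0307


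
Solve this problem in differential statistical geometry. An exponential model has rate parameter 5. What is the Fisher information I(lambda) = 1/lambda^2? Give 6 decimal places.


Fisher information for exponential: I(lambda) = 1/lambda^2.
lambda = 5, lambda^2 = 25.
I = 1/25 = 0.040000

0.040000


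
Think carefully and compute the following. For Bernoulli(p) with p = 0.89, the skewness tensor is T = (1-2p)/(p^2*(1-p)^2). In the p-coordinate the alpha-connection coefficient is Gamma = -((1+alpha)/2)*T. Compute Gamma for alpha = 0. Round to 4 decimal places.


Skewness (Amari-Chentsov) tensor: T = (1-2p)/(p^2*(1-p)^2).
p = 0.89, 1-2p = -0.78, p^2 = 0.7921, (1-p)^2 = 0.0121.
T = -0.78/(0.7921 * 0.0121) = -81.382161.
In the p-coordinate, Gamma^(alpha) = Gamma^(0) - (alpha/2)*T with Gamma^(0) = (1/2)*g'(p) = -T/2,
so Gamma^(alpha) = -((1+alpha)/2)*T.
alpha = 0, -(1+alpha)/2 = -0.5.
Gamma = -0.5 * -81.382161 = 40.6911

40.6911
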